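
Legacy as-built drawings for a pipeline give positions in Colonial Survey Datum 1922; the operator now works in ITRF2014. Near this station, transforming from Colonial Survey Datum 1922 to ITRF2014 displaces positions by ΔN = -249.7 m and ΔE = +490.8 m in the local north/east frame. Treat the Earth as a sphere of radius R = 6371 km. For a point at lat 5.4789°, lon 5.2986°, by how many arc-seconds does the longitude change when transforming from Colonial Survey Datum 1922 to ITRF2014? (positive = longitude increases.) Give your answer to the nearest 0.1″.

Δλ = 16.0″

At latitude 5.4789°, cos φ = 0.995431.
One radian of longitude at latitude φ spans R cos φ, so Δλ = ΔE / (R cos φ) = 490.8 / (6371000 × 0.995431) = 7.7390e-05 rad = 15.963″.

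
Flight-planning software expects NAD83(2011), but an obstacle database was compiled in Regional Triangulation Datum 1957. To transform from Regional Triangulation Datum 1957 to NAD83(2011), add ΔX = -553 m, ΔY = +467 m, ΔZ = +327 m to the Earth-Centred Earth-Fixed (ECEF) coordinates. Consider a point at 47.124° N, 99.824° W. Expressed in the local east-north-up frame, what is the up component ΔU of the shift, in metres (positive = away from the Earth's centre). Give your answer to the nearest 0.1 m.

At φ = 47.124°, λ = -99.824°: sin φ = 0.732828, cos φ = 0.680414, sin λ = -0.985337, cos λ = -0.170622.
ΔU = cos φ cos λ·ΔX + cos φ sin λ·ΔY + sin φ·ΔZ = (0.680414)(-0.170622)(-553) + (0.680414)(-0.985337)(467) + (0.732828)(327) = -9.26 m.

ΔU = -9.3 m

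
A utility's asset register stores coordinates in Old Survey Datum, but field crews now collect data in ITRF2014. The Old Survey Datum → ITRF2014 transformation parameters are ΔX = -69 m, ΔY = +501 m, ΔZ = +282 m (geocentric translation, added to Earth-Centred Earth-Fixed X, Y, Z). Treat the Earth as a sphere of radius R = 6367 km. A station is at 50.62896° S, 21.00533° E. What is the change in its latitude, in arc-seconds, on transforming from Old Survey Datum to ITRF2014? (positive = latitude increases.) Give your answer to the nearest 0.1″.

sin φ = -0.773054, cos φ = 0.634340, sin λ = 0.358455, cos λ = 0.933547.
North component: ΔN = −sin φ cos λ·ΔX − sin φ sin λ·ΔY + cos φ·ΔZ = −(-0.773054)(0.933547)(-69) − (-0.773054)(0.358455)(501) + (0.634340)(282) = 267.92 m.
1° of latitude spans πR/180 = 111125 m, so Δφ = 267.92 / 111125 × 3600 = 8.679″.

Δφ = 8.7″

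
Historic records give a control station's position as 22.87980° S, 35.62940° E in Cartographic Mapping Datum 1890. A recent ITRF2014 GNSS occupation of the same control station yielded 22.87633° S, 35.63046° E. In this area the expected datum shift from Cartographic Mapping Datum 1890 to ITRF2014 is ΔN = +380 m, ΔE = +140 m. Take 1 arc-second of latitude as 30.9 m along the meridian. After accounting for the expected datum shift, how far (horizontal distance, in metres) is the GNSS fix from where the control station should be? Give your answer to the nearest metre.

Observed coordinate differences: Δφ = +0.00347°, Δλ = +0.00106°.
Converting to metres (1° lat = 111240 m, cos φ = 0.921323): observed ΔN = 386.0 m, observed ΔE = 108.6 m.
Subtracting the expected shift leaves a residual of 386.0 − (380) = 6.0 m north and 108.6 − (140) = -31.4 m east.
Residual distance = √(6.0² + (-31.4)²) = 31.9 m.

32 m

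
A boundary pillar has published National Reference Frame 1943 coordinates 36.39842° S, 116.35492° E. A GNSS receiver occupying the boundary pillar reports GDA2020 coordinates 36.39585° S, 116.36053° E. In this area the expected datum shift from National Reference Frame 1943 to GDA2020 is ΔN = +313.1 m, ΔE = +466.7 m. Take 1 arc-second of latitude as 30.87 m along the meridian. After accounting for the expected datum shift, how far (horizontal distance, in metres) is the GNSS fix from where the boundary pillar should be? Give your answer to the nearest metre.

45 m

Observed coordinate differences: Δφ = +0.00257°, Δλ = +0.00561°.
Converting to metres (1° lat = 111132 m, cos φ = 0.804910): observed ΔN = 285.6 m, observed ΔE = 501.8 m.
Subtracting the expected shift leaves a residual of 285.6 − (313.1) = -27.5 m north and 501.8 − (466.7) = 35.1 m east.
Residual distance = √((-27.5)² + 35.1²) = 44.6 m.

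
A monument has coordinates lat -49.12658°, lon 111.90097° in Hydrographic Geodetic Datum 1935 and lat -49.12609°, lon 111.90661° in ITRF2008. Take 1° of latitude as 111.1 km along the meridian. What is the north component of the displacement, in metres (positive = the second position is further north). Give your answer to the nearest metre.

Δφ = -49.12609° − -49.12658° = +0.00049°; Δλ = 111.90661° − 111.90097° = +0.00564°.
ΔN = Δφ × 111100 = 54.4 m; ΔE = Δλ × 111100 × cos(-49.12658°) = +0.00564 × 111100 × 0.654390 = 410.0 m.

ΔN = 54 m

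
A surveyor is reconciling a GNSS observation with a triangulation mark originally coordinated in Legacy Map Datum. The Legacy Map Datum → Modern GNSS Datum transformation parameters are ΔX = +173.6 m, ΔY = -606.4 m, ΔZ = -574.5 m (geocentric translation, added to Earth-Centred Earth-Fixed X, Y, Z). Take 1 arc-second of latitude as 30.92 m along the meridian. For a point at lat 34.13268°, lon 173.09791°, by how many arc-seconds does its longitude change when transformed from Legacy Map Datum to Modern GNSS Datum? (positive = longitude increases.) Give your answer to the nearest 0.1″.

Δλ = 22.7″

sin φ = 0.561111, cos φ = 0.827740, sin λ = 0.120173, cos λ = -0.992753.
East component: ΔE = −sin λ·ΔX + cos λ·ΔY = −(0.120173)(173.6) + (-0.992753)(-606.4) = 581.14 m.
1° of latitude spans 3600 × 30.92 = 111312 m; at latitude φ, 1° of longitude spans that × cos φ = 92137.4 m, so Δλ = 581.14 / 92137.4 × 3600 = 22.706″.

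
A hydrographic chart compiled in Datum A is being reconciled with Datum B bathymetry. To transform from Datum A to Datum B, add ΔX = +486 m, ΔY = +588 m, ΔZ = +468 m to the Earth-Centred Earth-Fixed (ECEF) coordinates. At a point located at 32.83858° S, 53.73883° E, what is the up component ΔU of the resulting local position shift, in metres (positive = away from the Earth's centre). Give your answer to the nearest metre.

The local up (radial) axis is (cos φ cos λ, cos φ sin λ, sin φ), giving ΔU = 241.518 + 398.358 − 253.784 = 386.09 m.

ΔU = 386 m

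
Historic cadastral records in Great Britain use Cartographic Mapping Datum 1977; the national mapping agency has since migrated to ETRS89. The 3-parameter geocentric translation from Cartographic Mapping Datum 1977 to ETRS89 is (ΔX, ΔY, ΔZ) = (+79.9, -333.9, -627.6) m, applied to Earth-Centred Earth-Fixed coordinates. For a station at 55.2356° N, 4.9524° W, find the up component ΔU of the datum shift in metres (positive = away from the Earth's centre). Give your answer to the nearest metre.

At φ = 55.2356°, λ = -4.9524°: sin φ = 0.821504, cos φ = 0.570203, sin λ = -0.086328, cos λ = 0.996267.
ΔU = cos φ cos λ·ΔX + cos φ sin λ·ΔY + sin φ·ΔZ = (0.570203)(0.996267)(79.9) + (0.570203)(-0.086328)(-333.9) + (0.821504)(-627.6) = -453.75 m.

ΔU = -454 m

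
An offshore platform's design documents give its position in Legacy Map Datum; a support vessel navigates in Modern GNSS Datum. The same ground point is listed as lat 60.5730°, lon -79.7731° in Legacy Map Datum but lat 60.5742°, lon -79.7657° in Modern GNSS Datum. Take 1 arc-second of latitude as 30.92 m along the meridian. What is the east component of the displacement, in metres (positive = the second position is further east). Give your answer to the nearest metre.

ΔE = 405 m

Δφ = 60.5742° − 60.5730° = +0.0012°; Δλ = -79.7657° − -79.7731° = +0.0074°.
1° of latitude = 3600 × 30.92 = 111312 m.
ΔN = Δφ × 111312 = 133.6 m; ΔE = Δλ × 111312 × cos(60.5730°) = +0.0074 × 111312 × 0.491314 = 404.7 m.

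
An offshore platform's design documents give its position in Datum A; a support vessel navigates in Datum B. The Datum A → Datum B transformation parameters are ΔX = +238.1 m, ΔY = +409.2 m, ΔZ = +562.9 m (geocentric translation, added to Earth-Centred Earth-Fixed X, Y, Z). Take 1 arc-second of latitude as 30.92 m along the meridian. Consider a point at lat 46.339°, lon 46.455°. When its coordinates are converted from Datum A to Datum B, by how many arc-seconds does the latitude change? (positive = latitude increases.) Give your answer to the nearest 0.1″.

Δφ = 1.8″

sin φ = 0.723437, cos φ = 0.690390, sin λ = 0.724834, cos λ = 0.688924.
North component: ΔN = −sin φ cos λ·ΔX − sin φ sin λ·ΔY + cos φ·ΔZ = −(0.723437)(0.688924)(238.1) − (0.723437)(0.724834)(409.2) + (0.690390)(562.9) = 55.38 m.
1° of latitude spans 3600 × 30.92 = 111312 m, so Δφ = 55.38 / 111312 × 3600 = 1.791″.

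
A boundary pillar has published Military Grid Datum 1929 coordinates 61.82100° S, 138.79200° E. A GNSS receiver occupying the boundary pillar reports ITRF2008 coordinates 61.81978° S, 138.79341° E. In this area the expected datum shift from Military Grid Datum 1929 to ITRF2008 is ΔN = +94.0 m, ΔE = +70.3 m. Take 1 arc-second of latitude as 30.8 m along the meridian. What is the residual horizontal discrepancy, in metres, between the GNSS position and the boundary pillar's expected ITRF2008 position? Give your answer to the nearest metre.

41 m

Observed coordinate differences: Δφ = +0.00122°, Δλ = +0.00141°.
Converting to metres (1° lat = 110880 m, cos φ = 0.472228): observed ΔN = 135.3 m, observed ΔE = 73.8 m.
Subtracting the expected shift leaves a residual of 135.3 − (94.0) = 41.3 m north and 73.8 − (70.3) = 3.5 m east.
Residual distance = √(41.3² + 3.5²) = 41.4 m.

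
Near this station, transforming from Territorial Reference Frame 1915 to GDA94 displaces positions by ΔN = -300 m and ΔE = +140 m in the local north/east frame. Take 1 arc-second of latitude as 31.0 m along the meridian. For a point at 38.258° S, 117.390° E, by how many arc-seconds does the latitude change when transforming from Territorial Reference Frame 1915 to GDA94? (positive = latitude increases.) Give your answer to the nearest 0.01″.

1″ of latitude = 31.00 m, so Δφ = -300.0 / 31.00 = -9.677″.

Δφ = -9.68″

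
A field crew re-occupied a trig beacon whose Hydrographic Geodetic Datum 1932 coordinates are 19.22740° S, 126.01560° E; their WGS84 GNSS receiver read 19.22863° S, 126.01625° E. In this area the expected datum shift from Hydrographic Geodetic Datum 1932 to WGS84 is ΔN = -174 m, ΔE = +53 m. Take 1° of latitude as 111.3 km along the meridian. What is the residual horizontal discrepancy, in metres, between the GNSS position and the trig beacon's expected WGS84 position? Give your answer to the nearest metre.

40 m

Observed coordinate differences: Δφ = -0.00123°, Δλ = +0.00065°.
Converting to metres (1° lat = 111300 m, cos φ = 0.944219): observed ΔN = -136.9 m, observed ΔE = 68.3 m.
Subtracting the expected shift leaves a residual of -136.9 − (-174) = 37.1 m north and 68.3 − (53) = 15.3 m east.
Residual distance = √(37.1² + 15.3²) = 40.1 m.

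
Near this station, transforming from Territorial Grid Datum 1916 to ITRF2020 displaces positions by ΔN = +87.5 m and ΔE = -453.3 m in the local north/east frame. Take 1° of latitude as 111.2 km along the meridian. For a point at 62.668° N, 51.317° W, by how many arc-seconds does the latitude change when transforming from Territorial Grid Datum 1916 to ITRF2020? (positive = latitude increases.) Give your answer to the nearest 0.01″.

1° of latitude = 111.2 km, so Δφ = 87.5 / 111200 = 0.0007869° = 2.833″.

Δφ = 2.83″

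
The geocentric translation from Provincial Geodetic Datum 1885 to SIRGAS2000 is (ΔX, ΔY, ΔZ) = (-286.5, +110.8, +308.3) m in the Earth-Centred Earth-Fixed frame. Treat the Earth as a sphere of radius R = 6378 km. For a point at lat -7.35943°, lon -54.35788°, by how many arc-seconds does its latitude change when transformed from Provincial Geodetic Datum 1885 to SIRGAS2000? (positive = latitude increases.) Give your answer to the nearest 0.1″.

Δφ = 8.8″

sin φ = -0.128093, cos φ = 0.991762, sin λ = -0.812673, cos λ = 0.582721.
North component: ΔN = −sin φ cos λ·ΔX − sin φ sin λ·ΔY + cos φ·ΔZ = −(-0.128093)(0.582721)(-286.5) − (-0.128093)(-0.812673)(110.8) + (0.991762)(308.3) = 272.84 m.
1° of latitude spans πR/180 = 111317 m, so Δφ = 272.84 / 111317 × 3600 = 8.824″.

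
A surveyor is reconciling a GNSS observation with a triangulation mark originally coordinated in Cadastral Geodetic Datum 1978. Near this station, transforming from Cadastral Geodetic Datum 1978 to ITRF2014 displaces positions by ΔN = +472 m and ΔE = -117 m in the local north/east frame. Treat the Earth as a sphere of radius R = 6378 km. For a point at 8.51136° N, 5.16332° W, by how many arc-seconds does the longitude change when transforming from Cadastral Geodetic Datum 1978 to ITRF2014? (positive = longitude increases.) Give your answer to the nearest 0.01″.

At latitude 8.51136°, cos φ = 0.988987.
One radian of longitude at latitude φ spans R cos φ, so Δλ = ΔE / (R cos φ) = -117.0 / (6378000 × 0.988987) = -1.8549e-05 rad = -3.826″.

Δλ = -3.83″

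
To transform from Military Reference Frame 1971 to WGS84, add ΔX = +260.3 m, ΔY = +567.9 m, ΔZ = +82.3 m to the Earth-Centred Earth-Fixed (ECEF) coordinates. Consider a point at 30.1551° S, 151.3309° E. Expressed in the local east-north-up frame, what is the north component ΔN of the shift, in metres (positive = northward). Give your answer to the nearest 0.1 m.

ΔN = 93.3 m

At φ = -30.1551°, λ = 151.3309°: sin φ = -0.502343, cos φ = 0.864669, sin λ = 0.479750, cos λ = -0.877405.
ΔN = −sin φ cos λ·ΔX − sin φ sin λ·ΔY + cos φ·ΔZ = −(-0.502343)(-0.877405)(260.3) − (-0.502343)(0.479750)(567.9) + (0.864669)(82.3) = 93.30 m.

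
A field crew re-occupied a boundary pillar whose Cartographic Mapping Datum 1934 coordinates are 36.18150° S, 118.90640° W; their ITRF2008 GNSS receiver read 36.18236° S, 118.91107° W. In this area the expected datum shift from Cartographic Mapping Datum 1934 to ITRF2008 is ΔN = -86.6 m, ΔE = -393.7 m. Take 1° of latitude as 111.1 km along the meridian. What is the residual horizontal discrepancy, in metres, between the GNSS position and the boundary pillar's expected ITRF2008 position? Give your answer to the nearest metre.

27 m

Observed coordinate differences: Δφ = -0.00086°, Δλ = -0.00467°.
Converting to metres (1° lat = 111100 m, cos φ = 0.807151): observed ΔN = -95.5 m, observed ΔE = -418.8 m.
Subtracting the expected shift leaves a residual of -95.5 − (-86.6) = -8.9 m north and -418.8 − (-393.7) = -25.1 m east.
Residual distance = √((-8.9)² + (-25.1)²) = 26.6 m.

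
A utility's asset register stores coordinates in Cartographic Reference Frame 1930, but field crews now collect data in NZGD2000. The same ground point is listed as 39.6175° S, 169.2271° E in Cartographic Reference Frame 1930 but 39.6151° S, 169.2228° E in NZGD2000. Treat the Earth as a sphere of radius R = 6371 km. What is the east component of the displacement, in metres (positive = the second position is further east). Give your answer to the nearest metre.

ΔE = -368 m

Δφ = -39.6151° − -39.6175° = +0.0024°; Δλ = 169.2228° − 169.2271° = -0.0043°.
1° along a meridian = πR/180 = 111195 m.
ΔN = Δφ × 111195 = 266.9 m; ΔE = Δλ × 111195 × cos(-39.6175°) = -0.0043 × 111195 × 0.770319 = -368.3 m.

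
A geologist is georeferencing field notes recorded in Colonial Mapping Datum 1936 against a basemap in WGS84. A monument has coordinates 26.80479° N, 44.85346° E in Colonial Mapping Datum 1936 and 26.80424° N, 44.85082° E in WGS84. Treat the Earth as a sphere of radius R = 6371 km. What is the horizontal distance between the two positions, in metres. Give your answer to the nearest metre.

269 m

Δφ = 26.80424° − 26.80479° = -0.00055°; Δλ = 44.85082° − 44.85346° = -0.00264°.
1° along a meridian = πR/180 = 111195 m.
ΔN = Δφ × 111195 = -61.2 m; ΔE = Δλ × 111195 × cos(26.80479°) = -0.00264 × 111195 × 0.892548 = -262.0 m.
Distance = √(ΔE² + ΔN²) = √((-262.0)² + (-61.2)²) = 269.1 m.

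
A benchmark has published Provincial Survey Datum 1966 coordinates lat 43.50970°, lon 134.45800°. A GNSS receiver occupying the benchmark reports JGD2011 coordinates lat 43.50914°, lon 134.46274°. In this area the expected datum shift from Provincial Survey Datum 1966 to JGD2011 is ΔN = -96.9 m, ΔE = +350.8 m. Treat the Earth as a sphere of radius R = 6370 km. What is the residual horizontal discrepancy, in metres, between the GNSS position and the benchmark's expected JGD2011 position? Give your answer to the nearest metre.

47 m

Observed coordinate differences: Δφ = -0.00056°, Δλ = +0.00474°.
Converting to metres (1° lat = 111177 m, cos φ = 0.725258): observed ΔN = -62.3 m, observed ΔE = 382.2 m.
Subtracting the expected shift leaves a residual of -62.3 − (-96.9) = 34.6 m north and 382.2 − (350.8) = 31.4 m east.
Residual distance = √(34.6² + 31.4²) = 46.8 m.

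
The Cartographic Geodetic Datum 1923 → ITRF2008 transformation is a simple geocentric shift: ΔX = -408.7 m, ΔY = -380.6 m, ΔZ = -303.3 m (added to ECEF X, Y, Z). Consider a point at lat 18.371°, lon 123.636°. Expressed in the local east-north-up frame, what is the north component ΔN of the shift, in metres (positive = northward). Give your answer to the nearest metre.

ΔN = -259 m

At φ = 18.371°, λ = 123.636°: sin φ = 0.315169, cos φ = 0.949036, sin λ = 0.832573, cos λ = -0.553915.
ΔN = −sin φ cos λ·ΔX − sin φ sin λ·ΔY + cos φ·ΔZ = −(0.315169)(-0.553915)(-408.7) − (0.315169)(0.832573)(-380.6) + (0.949036)(-303.3) = -259.32 m.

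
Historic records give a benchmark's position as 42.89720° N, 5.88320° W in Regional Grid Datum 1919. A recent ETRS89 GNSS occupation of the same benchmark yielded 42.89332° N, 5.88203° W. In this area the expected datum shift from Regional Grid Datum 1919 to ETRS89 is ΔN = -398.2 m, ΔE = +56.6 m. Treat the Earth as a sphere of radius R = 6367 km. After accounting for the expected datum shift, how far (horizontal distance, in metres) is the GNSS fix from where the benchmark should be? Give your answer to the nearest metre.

51 m

Observed coordinate differences: Δφ = -0.00388°, Δλ = +0.00117°.
Converting to metres (1° lat = 111125 m, cos φ = 0.732576): observed ΔN = -431.2 m, observed ΔE = 95.2 m.
Subtracting the expected shift leaves a residual of -431.2 − (-398.2) = -33.0 m north and 95.2 − (56.6) = 38.6 m east.
Residual distance = √((-33.0)² + 38.6²) = 50.8 m.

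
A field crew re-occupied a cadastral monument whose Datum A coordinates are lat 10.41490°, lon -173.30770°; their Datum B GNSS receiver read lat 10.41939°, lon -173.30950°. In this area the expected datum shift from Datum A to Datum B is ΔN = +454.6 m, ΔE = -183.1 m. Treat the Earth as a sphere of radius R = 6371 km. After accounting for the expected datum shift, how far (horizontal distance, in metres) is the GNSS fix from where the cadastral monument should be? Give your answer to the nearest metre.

Observed coordinate differences: Δφ = +0.00449°, Δλ = -0.00180°.
Converting to metres (1° lat = 111195 m, cos φ = 0.983524): observed ΔN = 499.3 m, observed ΔE = -196.9 m.
Subtracting the expected shift leaves a residual of 499.3 − (454.6) = 44.7 m north and -196.9 − (-183.1) = -13.8 m east.
Residual distance = √(44.7² + (-13.8)²) = 46.7 m.

47 m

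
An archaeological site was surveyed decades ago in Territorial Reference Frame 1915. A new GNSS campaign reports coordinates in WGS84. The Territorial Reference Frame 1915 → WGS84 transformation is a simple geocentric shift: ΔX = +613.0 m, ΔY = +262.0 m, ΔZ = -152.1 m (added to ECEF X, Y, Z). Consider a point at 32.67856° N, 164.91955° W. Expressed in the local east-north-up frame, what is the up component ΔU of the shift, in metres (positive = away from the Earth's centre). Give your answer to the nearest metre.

ΔU = -638 m

The local up (radial) axis is (cos φ cos λ, cos φ sin λ, sin φ), giving ΔU = -498.201 − 57.376 − 82.123 = -637.70 m.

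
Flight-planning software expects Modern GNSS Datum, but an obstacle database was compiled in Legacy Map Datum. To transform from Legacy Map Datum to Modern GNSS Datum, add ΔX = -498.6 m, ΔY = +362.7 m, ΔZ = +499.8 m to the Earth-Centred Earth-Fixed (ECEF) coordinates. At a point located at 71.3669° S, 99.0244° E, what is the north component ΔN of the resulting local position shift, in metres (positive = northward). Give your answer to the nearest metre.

The local north axis is (−sin φ cos λ, −sin φ sin λ, cos φ), giving ΔN = 74.109 + 339.434 + 159.689 = 573.23 m.

ΔN = 573 m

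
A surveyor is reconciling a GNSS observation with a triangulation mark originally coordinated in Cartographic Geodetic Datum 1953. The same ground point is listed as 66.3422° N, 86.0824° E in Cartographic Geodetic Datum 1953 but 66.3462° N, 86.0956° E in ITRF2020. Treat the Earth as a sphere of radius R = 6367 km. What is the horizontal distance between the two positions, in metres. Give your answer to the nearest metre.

738 m

Δφ = 66.3462° − 66.3422° = +0.0040°; Δλ = 86.0956° − 86.0824° = +0.0132°.
1° along a meridian = πR/180 = 111125 m.
ΔN = Δφ × 111125 = 444.5 m; ΔE = Δλ × 111125 × cos(66.3422°) = +0.0132 × 111125 × 0.401273 = 588.6 m.
Distance = √(ΔE² + ΔN²) = √(588.6² + 444.5²) = 737.6 m.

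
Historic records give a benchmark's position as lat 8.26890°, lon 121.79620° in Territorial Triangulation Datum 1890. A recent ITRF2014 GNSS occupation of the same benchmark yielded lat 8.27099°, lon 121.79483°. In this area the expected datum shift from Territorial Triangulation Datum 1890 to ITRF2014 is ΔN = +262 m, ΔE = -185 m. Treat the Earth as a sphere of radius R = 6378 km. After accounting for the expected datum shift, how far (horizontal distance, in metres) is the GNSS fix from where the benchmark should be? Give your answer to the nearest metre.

Observed coordinate differences: Δφ = +0.00209°, Δλ = -0.00137°.
Converting to metres (1° lat = 111317 m, cos φ = 0.989604): observed ΔN = 232.7 m, observed ΔE = -150.9 m.
Subtracting the expected shift leaves a residual of 232.7 − (262) = -29.3 m north and -150.9 − (-185) = 34.1 m east.
Residual distance = √((-29.3)² + 34.1²) = 45.0 m.

45 m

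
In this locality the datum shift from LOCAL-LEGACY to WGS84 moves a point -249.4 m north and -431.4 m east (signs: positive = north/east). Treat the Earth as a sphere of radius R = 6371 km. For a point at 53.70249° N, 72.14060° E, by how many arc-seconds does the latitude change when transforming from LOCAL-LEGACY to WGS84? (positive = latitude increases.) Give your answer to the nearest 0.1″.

Δφ = -8.1″

On a sphere of radius R, 1 rad of latitude = R, so Δφ = ΔN / R = -249.4 / 6371000 = -3.9146e-05 rad = -8.074″.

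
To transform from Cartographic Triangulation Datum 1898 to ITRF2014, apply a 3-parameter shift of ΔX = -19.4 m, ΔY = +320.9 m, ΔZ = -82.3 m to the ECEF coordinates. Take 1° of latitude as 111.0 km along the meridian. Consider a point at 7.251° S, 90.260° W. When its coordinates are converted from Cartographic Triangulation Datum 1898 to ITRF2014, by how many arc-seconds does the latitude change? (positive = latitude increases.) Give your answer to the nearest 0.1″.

sin φ = -0.126216, cos φ = 0.992003, sin λ = -0.999990, cos λ = -0.004538.
North component: ΔN = −sin φ cos λ·ΔX − sin φ sin λ·ΔY + cos φ·ΔZ = −(-0.126216)(-0.004538)(-19.4) − (-0.126216)(-0.999990)(320.9) + (0.992003)(-82.3) = -122.13 m.
1° of latitude spans 111000 m, so Δφ = -122.13 / 111000 × 3600 = -3.961″.

Δφ = -4.0″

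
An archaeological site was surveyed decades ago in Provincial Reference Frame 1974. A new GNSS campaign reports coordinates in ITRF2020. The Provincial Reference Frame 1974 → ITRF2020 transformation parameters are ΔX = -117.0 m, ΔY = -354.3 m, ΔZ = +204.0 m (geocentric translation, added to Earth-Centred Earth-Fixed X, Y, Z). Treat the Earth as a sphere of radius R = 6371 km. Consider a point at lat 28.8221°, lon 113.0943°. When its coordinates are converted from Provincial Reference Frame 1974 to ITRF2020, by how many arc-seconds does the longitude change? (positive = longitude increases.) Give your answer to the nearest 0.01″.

sin φ = 0.482092, cos φ = 0.876121, sin λ = 0.919861, cos λ = -0.392246.
East component: ΔE = −sin λ·ΔX + cos λ·ΔY = −(0.919861)(-117.0) + (-0.392246)(-354.3) = 246.60 m.
1° of latitude spans πR/180 = 111195 m; at latitude φ, 1° of longitude spans that × cos φ = 97420.2 m, so Δλ = 246.60 / 97420.2 × 3600 = 9.113″.

Δλ = 9.11″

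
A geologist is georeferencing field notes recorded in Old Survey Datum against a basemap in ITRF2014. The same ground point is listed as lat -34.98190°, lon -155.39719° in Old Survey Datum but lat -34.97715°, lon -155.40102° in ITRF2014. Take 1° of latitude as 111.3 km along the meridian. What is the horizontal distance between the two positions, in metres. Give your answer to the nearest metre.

634 m

Δφ = -34.97715° − -34.98190° = +0.00475°; Δλ = -155.40102° − -155.39719° = -0.00383°.
ΔN = Δφ × 111300 = 528.7 m; ΔE = Δλ × 111300 × cos(-34.98190°) = -0.00383 × 111300 × 0.819333 = -349.3 m.
Distance = √(ΔE² + ΔN²) = √((-349.3)² + 528.7²) = 633.6 m.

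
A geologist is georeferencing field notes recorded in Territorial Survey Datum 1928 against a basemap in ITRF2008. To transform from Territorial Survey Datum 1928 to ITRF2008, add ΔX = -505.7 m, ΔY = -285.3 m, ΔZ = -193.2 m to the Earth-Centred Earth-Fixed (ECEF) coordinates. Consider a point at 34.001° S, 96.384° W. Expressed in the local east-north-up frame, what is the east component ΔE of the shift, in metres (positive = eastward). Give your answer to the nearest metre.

ΔE = -471 m

At φ = -34.001°, λ = -96.384°: sin φ = -0.559207, cos φ = 0.829028, sin λ = -0.993799, cos λ = -0.111191.
ΔE = −sin λ·ΔX + cos λ·ΔY = −(-0.993799)·(-505.7) + (-0.111191)·(-285.3) = -470.84 m.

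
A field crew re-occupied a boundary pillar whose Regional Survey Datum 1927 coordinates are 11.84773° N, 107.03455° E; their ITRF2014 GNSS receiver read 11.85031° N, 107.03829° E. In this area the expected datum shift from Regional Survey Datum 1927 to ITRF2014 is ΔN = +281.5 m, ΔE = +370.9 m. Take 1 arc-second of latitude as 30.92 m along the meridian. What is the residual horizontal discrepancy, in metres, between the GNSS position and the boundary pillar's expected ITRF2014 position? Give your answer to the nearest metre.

37 m

Observed coordinate differences: Δφ = +0.00258°, Δλ = +0.00374°.
Converting to metres (1° lat = 111312 m, cos φ = 0.978697): observed ΔN = 287.2 m, observed ΔE = 407.4 m.
Subtracting the expected shift leaves a residual of 287.2 − (281.5) = 5.7 m north and 407.4 − (370.9) = 36.5 m east.
Residual distance = √(5.7² + 36.5²) = 37.0 m.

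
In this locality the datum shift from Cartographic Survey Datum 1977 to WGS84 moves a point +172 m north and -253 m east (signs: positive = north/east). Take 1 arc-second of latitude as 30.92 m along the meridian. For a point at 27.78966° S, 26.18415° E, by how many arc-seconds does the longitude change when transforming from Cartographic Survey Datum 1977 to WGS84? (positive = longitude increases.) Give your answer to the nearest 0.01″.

Δλ = -9.25″

At latitude -27.78966°, cos φ = 0.884665.
1″ of longitude at this latitude = 30.92 × cos φ = 27.3538 m, so Δλ = -253.0 / 27.3538 = -9.249″.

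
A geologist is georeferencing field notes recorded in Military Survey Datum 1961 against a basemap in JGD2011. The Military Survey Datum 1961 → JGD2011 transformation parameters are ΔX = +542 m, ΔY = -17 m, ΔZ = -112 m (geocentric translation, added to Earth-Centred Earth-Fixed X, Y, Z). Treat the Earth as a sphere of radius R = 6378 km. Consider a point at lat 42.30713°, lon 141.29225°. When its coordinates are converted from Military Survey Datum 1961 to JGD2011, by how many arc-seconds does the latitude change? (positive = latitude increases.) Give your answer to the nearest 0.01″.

sin φ = 0.673105, cos φ = 0.739547, sin λ = 0.625348, cos λ = -0.780346.
North component: ΔN = −sin φ cos λ·ΔX − sin φ sin λ·ΔY + cos φ·ΔZ = −(0.673105)(-0.780346)(542) − (0.673105)(0.625348)(-17) + (0.739547)(-112) = 209.01 m.
1° of latitude spans πR/180 = 111317 m, so Δφ = 209.01 / 111317 × 3600 = 6.760″.

Δφ = 6.76″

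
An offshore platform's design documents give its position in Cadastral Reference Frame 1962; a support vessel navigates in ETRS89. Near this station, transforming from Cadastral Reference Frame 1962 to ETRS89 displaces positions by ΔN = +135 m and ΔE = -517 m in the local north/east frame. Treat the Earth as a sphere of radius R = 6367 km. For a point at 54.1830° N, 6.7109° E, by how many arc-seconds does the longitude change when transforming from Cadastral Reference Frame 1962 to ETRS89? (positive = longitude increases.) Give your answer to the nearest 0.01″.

Δλ = -28.62″

At latitude 54.1830°, cos φ = 0.585198.
One radian of longitude at latitude φ spans R cos φ, so Δλ = ΔE / (R cos φ) = -517.0 / (6367000 × 0.585198) = -1.3876e-04 rad = -28.621″.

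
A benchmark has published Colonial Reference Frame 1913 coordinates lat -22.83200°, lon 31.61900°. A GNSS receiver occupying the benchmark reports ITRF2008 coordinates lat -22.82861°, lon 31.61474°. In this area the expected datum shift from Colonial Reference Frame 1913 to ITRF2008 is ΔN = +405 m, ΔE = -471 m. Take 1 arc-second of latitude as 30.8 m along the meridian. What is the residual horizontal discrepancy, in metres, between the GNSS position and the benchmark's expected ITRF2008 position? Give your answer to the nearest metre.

46 m

Observed coordinate differences: Δφ = +0.00339°, Δλ = -0.00426°.
Converting to metres (1° lat = 110880 m, cos φ = 0.921647): observed ΔN = 375.9 m, observed ΔE = -435.3 m.
Subtracting the expected shift leaves a residual of 375.9 − (405) = -29.1 m north and -435.3 − (-471) = 35.7 m east.
Residual distance = √((-29.1)² + 35.7²) = 46.0 m.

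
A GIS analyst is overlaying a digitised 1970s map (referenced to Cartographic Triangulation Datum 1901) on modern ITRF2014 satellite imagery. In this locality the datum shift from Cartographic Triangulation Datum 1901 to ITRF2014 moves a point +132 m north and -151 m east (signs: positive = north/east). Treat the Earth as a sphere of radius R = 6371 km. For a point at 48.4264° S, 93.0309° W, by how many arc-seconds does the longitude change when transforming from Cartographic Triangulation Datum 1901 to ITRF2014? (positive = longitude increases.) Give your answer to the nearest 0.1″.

At latitude -48.4264°, cos φ = 0.663582.
One radian of longitude at latitude φ spans R cos φ, so Δλ = ΔE / (R cos φ) = -151.0 / (6371000 × 0.663582) = -3.5717e-05 rad = -7.367″.

Δλ = -7.4″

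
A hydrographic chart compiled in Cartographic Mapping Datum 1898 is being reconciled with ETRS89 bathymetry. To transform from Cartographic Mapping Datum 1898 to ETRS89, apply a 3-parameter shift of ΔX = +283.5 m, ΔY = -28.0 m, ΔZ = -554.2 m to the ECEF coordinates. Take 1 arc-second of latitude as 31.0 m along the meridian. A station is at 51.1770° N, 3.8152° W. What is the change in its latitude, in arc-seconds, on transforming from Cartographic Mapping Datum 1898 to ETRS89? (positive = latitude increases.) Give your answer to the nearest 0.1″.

Δφ = -18.4″

sin φ = 0.779086, cos φ = 0.626917, sin λ = -0.066539, cos λ = 0.997784.
North component: ΔN = −sin φ cos λ·ΔX − sin φ sin λ·ΔY + cos φ·ΔZ = −(0.779086)(0.997784)(283.5) − (0.779086)(-0.066539)(-28.0) + (0.626917)(-554.2) = -569.27 m.
1° of latitude spans 3600 × 31.00 = 111600 m, so Δφ = -569.27 / 111600 × 3600 = -18.364″.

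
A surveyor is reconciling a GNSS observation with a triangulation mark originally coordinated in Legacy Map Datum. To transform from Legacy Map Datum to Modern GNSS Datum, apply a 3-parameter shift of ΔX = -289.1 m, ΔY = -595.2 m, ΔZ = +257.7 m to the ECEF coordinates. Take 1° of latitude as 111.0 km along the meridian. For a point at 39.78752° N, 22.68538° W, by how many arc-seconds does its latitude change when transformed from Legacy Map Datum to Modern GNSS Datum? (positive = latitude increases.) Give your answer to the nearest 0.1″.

Δφ = 7.2″

sin φ = 0.639942, cos φ = 0.768423, sin λ = -0.385671, cos λ = 0.922637.
North component: ΔN = −sin φ cos λ·ΔX − sin φ sin λ·ΔY + cos φ·ΔZ = −(0.639942)(0.922637)(-289.1) − (0.639942)(-0.385671)(-595.2) + (0.768423)(257.7) = 221.82 m.
1° of latitude spans 111000 m, so Δφ = 221.82 / 111000 × 3600 = 7.194″.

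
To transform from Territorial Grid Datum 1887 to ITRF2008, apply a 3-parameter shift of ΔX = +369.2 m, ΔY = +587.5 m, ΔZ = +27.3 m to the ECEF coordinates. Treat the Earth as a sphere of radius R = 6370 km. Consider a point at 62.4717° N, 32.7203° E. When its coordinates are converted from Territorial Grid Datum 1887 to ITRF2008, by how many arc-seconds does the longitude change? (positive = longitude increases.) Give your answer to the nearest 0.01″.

Δλ = 20.65″

sin φ = 0.886783, cos φ = 0.462187, sin λ = 0.540538, cos λ = 0.841319.
East component: ΔE = −sin λ·ΔX + cos λ·ΔY = −(0.540538)(369.2) + (0.841319)(587.5) = 294.71 m.
1° of latitude spans πR/180 = 111177 m; at latitude φ, 1° of longitude spans that × cos φ = 51384.7 m, so Δλ = 294.71 / 51384.7 × 3600 = 20.647″.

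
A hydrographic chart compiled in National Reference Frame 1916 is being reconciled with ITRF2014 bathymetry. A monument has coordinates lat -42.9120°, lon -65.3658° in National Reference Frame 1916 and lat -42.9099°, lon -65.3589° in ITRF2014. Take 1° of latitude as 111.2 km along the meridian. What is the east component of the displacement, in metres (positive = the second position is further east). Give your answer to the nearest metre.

ΔE = 562 m

Δφ = -42.9099° − -42.9120° = +0.0021°; Δλ = -65.3589° − -65.3658° = +0.0069°.
ΔN = Δφ × 111200 = 233.5 m; ΔE = Δλ × 111200 × cos(-42.9120°) = +0.0069 × 111200 × 0.732400 = 562.0 m.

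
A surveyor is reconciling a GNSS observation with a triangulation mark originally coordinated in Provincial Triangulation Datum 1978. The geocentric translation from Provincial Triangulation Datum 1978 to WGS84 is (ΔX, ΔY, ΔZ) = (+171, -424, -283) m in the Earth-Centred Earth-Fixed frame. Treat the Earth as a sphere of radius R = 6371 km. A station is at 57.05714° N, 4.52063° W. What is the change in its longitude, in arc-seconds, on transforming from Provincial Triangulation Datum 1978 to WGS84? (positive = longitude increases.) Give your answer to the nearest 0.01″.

sin φ = 0.839213, cos φ = 0.543802, sin λ = -0.078818, cos λ = 0.996889.
East component: ΔE = −sin λ·ΔX + cos λ·ΔY = −(-0.078818)(171) + (0.996889)(-424) = -409.20 m.
1° of latitude spans πR/180 = 111195 m; at latitude φ, 1° of longitude spans that × cos φ = 60468.1 m, so Δλ = -409.20 / 60468.1 × 3600 = -24.362″.

Δλ = -24.36″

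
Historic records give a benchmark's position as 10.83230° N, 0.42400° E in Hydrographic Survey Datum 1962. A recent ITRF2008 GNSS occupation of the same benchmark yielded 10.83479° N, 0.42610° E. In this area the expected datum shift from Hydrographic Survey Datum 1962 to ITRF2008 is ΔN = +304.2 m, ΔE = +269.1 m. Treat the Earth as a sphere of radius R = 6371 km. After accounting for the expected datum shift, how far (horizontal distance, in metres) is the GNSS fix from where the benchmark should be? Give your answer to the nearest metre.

48 m

Observed coordinate differences: Δφ = +0.00249°, Δλ = +0.00210°.
Converting to metres (1° lat = 111195 m, cos φ = 0.982181): observed ΔN = 276.9 m, observed ΔE = 229.3 m.
Subtracting the expected shift leaves a residual of 276.9 − (304.2) = -27.3 m north and 229.3 − (269.1) = -39.8 m east.
Residual distance = √((-27.3)² + (-39.8)²) = 48.2 m.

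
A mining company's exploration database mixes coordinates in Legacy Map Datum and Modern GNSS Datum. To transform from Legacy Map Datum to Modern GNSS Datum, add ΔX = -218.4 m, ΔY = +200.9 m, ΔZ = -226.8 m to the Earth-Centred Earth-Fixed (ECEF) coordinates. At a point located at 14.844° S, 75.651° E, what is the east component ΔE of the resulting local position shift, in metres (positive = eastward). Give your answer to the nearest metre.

At φ = -14.844°, λ = 75.651°: sin φ = -0.256188, cos φ = 0.966627, sin λ = 0.968804, cos λ = 0.247828.
ΔE = −sin λ·ΔX + cos λ·ΔY = −(0.968804)·(-218.4) + (0.247828)·(200.9) = 261.38 m.

ΔE = 261 m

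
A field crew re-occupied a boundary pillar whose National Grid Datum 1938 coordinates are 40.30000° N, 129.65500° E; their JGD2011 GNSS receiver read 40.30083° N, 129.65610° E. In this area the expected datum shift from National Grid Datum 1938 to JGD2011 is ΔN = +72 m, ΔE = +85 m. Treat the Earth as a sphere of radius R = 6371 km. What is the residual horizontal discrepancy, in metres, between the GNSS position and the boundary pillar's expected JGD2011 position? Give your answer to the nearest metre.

22 m

Observed coordinate differences: Δφ = +0.00083°, Δλ = +0.00110°.
Converting to metres (1° lat = 111195 m, cos φ = 0.762668): observed ΔN = 92.3 m, observed ΔE = 93.3 m.
Subtracting the expected shift leaves a residual of 92.3 − (72) = 20.3 m north and 93.3 − (85) = 8.3 m east.
Residual distance = √(20.3² + 8.3²) = 21.9 m.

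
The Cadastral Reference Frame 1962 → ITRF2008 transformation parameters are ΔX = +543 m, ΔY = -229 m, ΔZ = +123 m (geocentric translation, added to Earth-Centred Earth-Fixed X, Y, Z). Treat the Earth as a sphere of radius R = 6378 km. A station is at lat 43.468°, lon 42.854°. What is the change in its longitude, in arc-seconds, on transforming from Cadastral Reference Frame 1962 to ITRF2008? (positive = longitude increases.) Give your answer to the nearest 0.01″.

Δλ = -23.94″

sin φ = 0.687949, cos φ = 0.725759, sin λ = 0.680133, cos λ = 0.733089.
East component: ΔE = −sin λ·ΔX + cos λ·ΔY = −(0.680133)(543) + (0.733089)(-229) = -537.19 m.
1° of latitude spans πR/180 = 111317 m; at latitude φ, 1° of longitude spans that × cos φ = 80789.4 m, so Δλ = -537.19 / 80789.4 × 3600 = -23.937″.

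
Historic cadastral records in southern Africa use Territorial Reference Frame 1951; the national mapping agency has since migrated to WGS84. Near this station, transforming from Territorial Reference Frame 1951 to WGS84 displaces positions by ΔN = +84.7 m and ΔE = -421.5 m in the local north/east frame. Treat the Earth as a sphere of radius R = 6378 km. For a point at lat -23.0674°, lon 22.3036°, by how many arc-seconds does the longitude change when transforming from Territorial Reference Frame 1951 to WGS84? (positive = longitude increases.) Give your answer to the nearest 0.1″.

At latitude -23.0674°, cos φ = 0.920045.
One radian of longitude at latitude φ spans R cos φ, so Δλ = ΔE / (R cos φ) = -421.5 / (6378000 × 0.920045) = -7.1830e-05 rad = -14.816″.

Δλ = -14.8″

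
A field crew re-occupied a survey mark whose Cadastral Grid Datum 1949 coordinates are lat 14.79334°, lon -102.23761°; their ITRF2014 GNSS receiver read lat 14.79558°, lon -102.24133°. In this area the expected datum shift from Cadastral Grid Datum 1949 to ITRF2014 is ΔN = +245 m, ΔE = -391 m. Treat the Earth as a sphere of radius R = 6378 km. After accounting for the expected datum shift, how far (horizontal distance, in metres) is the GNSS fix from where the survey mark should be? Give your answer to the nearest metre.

Observed coordinate differences: Δφ = +0.00224°, Δλ = -0.00372°.
Converting to metres (1° lat = 111317 m, cos φ = 0.966853): observed ΔN = 249.4 m, observed ΔE = -400.4 m.
Subtracting the expected shift leaves a residual of 249.4 − (245) = 4.4 m north and -400.4 − (-391) = -9.4 m east.
Residual distance = √(4.4² + (-9.4)²) = 10.3 m.

10 m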